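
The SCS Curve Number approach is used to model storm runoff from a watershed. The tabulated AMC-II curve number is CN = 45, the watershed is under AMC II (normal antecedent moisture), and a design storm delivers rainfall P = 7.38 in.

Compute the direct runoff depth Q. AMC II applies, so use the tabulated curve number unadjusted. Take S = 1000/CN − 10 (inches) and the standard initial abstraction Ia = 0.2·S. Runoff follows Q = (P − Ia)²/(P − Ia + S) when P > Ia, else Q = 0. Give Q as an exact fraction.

Average conditions: CN = 45 (no AMC adjustment).
S = 1000/45 − 10 = 110/9 in ≈ 12.222 in
Initial abstraction Ia = S/5 = (110/9)/5 = 22/9 ≈ 2.444 in
Since P=7.380 > Ia=2.444: effective rainfall P−Ia = 2221/450 in
Q: (2221/450)² ÷ (7721/450) = 4932841/3474450 in (≈ 1.420 in)

Q = 4932841/3474450 in ≈ 1.420 in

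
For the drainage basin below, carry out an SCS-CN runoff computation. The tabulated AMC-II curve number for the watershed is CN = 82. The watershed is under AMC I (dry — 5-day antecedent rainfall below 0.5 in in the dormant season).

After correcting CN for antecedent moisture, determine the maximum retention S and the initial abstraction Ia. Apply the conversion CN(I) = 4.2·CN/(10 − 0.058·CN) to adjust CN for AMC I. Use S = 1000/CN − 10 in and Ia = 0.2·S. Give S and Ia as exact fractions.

S = 1500/287 in ≈ 5.226 in; Ia = 300/287 in ≈ 1.045 in

CN(I) from CN(II)=82: (4.2·82)/(10 − 0.058·82) = 28700/437 ≈ 65.675
Max retention: S = 1000/(28700/437) − 10 = 1500/287 in (≈ 5.226 in)
Initial abstraction Ia = S/5 = (1500/287)/5 = 300/287 ≈ 1.045 in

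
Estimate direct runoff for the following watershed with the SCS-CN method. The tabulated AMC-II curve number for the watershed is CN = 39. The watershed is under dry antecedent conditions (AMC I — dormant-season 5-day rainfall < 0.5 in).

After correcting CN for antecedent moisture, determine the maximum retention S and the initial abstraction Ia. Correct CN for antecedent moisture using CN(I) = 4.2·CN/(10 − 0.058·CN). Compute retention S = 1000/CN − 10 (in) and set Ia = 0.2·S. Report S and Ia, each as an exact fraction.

CN(I) from CN(II)=39: (4.2·39)/(10 − 0.058·39) = 81900/3869 ≈ 21.168
Max retention: S = 1000/(81900/3869) − 10 = 30500/819 in (≈ 37.241 in)
Ia = 0.2S: 0.2·37.241 = 7.448 in (exactly 6100/819)

S = 30500/819 in ≈ 37.241 in; Ia = 6100/819 in ≈ 7.448 in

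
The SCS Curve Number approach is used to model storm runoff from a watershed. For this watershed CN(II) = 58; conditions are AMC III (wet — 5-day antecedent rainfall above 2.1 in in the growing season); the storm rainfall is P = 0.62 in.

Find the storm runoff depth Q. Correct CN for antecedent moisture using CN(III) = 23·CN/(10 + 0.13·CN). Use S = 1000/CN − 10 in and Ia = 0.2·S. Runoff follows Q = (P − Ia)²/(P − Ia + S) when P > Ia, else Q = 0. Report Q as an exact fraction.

Q = 0 in ≈ 0.000 in

Wet (AMC III): CN(III) = 23·58/(10 + 0.13·58) = 1334/(877/50) = 66700/877 ≈ 76.055
Retention S: 1000/CN − 10 with CN=76.055 → S = 2100/667 ≈ 3.148 in
Ia = 0.2·(2100/667) = 420/667 in ≈ 0.630 in
P = 0.620 ≤ Ia = 0.630 in: entire storm abstracted, Q = 0.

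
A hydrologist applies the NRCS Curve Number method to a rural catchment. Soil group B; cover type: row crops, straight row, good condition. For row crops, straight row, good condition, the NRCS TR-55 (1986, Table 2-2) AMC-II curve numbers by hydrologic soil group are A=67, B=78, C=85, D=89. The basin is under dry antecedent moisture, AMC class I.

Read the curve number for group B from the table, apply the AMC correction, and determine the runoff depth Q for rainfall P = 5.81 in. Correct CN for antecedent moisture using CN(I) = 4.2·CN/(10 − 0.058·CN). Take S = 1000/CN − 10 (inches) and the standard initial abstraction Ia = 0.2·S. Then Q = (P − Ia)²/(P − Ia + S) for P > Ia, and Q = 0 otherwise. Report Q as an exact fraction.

Q = 133838173921/75007214100 in ≈ 1.784 in

NRCS table: row crops, straight row, good condition, soil group B → CN(II) = 78
Dry (AMC I): CN(I) = 4.2·78/(10 − 0.058·78) = (1638/5)/(1369/250) = 81900/1369 ≈ 59.825
Retention S: 1000/CN − 10 with CN=59.825 → S = 5500/819 ≈ 6.716 in
Ia = 0.2·(5500/819) = 1100/819 in ≈ 1.343 in
Excess rainfall: 5.810 − 1.343 = 4.467 in; P > Ia so Q > 0
Q = (365839/81900)²/((365839/81900) + 5500/819) = (133838173921/6707610000)/(915839/81900) = 133838173921/75007214100 in ≈ 1.784 in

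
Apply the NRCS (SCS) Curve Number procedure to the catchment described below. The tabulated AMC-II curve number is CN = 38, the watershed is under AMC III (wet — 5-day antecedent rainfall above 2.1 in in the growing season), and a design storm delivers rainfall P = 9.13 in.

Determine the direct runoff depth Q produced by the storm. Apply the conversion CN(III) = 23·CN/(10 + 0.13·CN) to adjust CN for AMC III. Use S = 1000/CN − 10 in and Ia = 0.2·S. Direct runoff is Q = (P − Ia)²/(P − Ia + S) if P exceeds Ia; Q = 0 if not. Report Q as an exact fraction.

Q = 113556194361/28273069700 in ≈ 4.016 in

Adjust CN=38 to AMC III: 23·38/(10 + 0.13·38) → 874 ÷ (747/50) = 43700/747 ≈ 58.501
Retention S: 1000/CN − 10 with CN=58.501 → S = 3100/437 ≈ 7.094 in
Ia = 0.2S: 0.2·7.094 = 1.419 in (exactly 620/437)
P − Ia = 9.130 − 1.419 = 336981/43700 ≈ 7.711 in (> 0, runoff occurs)
Q: (336981/43700)² ÷ (646981/43700) = 113556194361/28273069700 in (≈ 4.016 in)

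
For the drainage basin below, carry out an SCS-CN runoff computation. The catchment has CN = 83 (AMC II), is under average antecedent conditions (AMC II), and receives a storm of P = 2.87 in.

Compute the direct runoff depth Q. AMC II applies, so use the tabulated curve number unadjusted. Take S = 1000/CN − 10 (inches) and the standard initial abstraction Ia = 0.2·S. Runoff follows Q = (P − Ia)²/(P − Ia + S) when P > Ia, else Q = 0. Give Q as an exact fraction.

AMC II — tabulated CN = 83 applies directly.
Max retention: S = 1000/83 − 10 = 170/83 in (≈ 2.048 in)
Initial abstraction Ia = S/5 = (170/83)/5 = 34/83 ≈ 0.410 in
P − Ia = 2.870 − 0.410 = 20421/8300 ≈ 2.460 in (> 0, runoff occurs)
Q = (20421/8300)²/((20421/8300) + 170/83) = (417017241/68890000)/(37421/8300) = 417017241/310594300 in ≈ 1.343 in

Q = 417017241/310594300 in ≈ 1.343 in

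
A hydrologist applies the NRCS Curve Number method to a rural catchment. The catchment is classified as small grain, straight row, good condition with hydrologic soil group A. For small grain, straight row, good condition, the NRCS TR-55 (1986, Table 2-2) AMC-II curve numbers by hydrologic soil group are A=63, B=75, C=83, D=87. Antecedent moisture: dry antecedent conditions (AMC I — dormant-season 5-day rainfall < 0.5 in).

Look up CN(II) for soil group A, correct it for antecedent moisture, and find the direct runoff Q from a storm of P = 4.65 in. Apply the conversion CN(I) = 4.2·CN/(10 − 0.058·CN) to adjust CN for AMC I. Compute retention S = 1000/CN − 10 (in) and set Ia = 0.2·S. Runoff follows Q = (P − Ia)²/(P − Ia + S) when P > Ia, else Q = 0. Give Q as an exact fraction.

Q = 2404823521/11087771940 in ≈ 0.217 in

NRCS table: small grain, straight row, good condition, soil group A → CN(II) = 63
Adjust CN=63 to AMC I: 4.2·63/(10 − 0.058·63) → (1323/5) ÷ (3173/500) = 132300/3173 ≈ 41.696
Retention S: 1000/CN − 10 with CN=41.696 → S = 18500/1323 ≈ 13.983 in
Ia = 0.2S: 0.2·13.983 = 2.797 in (exactly 3700/1323)
P − Ia = 4.650 − 2.797 = 49039/26460 ≈ 1.853 in (> 0, runoff occurs)
Q: (49039/26460)² ÷ (419039/26460) = 2404823521/11087771940 in (≈ 0.217 in)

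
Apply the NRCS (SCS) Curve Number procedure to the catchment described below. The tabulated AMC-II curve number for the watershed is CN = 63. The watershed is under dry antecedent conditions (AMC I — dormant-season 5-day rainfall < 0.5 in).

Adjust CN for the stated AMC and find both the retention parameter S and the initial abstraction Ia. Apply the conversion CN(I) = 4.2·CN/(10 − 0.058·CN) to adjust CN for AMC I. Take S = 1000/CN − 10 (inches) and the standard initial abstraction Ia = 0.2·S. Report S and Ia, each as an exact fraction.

S = 18500/1323 in ≈ 13.983 in; Ia = 3700/1323 in ≈ 2.797 in

Dry (AMC I): CN(I) = 4.2·63/(10 − 0.058·63) = (1323/5)/(3173/500) = 132300/3173 ≈ 41.696
Retention S: 1000/CN − 10 with CN=41.696 → S = 18500/1323 ≈ 13.983 in
Initial abstraction Ia = S/5 = (18500/1323)/5 = 3700/1323 ≈ 2.797 in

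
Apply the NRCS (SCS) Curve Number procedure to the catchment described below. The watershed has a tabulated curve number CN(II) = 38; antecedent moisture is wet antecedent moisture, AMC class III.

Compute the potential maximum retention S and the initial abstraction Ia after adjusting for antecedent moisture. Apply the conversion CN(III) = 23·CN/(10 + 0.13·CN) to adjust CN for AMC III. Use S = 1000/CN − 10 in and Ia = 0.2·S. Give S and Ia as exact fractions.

Wet (AMC III): CN(III) = 23·38/(10 + 0.13·38) = 874/(747/50) = 43700/747 ≈ 58.501
Max retention: S = 1000/(43700/747) − 10 = 3100/437 in (≈ 7.094 in)
Ia = 0.2S: 0.2·7.094 = 1.419 in (exactly 620/437)

S = 3100/437 in ≈ 7.094 in; Ia = 620/437 in ≈ 1.419 in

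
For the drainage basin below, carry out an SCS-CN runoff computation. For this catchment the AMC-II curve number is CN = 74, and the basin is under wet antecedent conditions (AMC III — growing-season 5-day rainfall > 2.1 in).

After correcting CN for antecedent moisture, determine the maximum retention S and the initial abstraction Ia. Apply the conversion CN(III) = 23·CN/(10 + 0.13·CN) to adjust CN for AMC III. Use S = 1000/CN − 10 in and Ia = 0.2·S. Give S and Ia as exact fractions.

S = 1300/851 in ≈ 1.528 in; Ia = 260/851 in ≈ 0.306 in

Adjust CN=74 to AMC III: 23·74/(10 + 0.13·74) → 1702 ÷ (981/50) = 85100/981 ≈ 86.748
Max retention: S = 1000/(85100/981) − 10 = 1300/851 in (≈ 1.528 in)
Ia = 0.2S: 0.2·1.528 = 0.306 in (exactly 260/851)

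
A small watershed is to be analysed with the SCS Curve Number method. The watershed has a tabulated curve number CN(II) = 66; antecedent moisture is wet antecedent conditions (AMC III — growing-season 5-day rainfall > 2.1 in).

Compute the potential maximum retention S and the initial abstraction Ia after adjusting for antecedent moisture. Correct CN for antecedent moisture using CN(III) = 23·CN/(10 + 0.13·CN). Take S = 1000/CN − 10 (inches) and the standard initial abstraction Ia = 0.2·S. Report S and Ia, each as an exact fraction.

Wet (AMC III): CN(III) = 23·66/(10 + 0.13·66) = 1518/(929/50) = 75900/929 ≈ 81.701
Max retention: S = 1000/(75900/929) − 10 = 1700/759 in (≈ 2.240 in)
Ia = 0.2S: 0.2·2.240 = 0.448 in (exactly 340/759)

S = 1700/759 in ≈ 2.240 in; Ia = 340/759 in ≈ 0.448 in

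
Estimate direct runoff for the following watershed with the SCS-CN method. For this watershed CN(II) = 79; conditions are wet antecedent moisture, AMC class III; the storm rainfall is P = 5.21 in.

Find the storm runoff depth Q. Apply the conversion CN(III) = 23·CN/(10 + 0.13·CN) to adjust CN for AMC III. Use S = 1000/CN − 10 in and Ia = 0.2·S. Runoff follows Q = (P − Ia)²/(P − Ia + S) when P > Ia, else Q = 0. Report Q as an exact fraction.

Q = 818404287649/202533176900 in ≈ 4.041 in

Adjust CN=79 to AMC III: 23·79/(10 + 0.13·79) → 1817 ÷ (2027/100) = 181700/2027 ≈ 89.640
Retention S: 1000/CN − 10 with CN=89.640 → S = 2100/1817 ≈ 1.156 in
Initial abstraction Ia = S/5 = (2100/1817)/5 = 420/1817 ≈ 0.231 in
Since P=5.210 > Ia=0.231: effective rainfall P−Ia = 904657/181700 in
Q: (904657/181700)² ÷ (1114657/181700) = 818404287649/202533176900 in (≈ 4.041 in)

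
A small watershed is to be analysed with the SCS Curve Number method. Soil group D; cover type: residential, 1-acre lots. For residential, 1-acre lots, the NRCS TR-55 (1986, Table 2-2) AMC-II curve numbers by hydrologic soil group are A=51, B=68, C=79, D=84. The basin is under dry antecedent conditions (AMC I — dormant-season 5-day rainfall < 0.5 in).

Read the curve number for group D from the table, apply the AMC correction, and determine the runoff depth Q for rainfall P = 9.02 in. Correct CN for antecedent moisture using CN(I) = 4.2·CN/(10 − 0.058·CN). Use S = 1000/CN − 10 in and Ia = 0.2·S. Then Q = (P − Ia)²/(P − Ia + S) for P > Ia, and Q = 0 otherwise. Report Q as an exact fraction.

NRCS table: residential, 1-acre lots, soil group D → CN(II) = 84
CN(I) from CN(II)=84: (4.2·84)/(10 − 0.058·84) = 44100/641 ≈ 68.799
S = 1000/(44100/641) − 10 = 2000/441 in ≈ 4.535 in
Ia = 0.2S: 0.2·4.535 = 0.907 in (exactly 400/441)
Since P=9.020 > Ia=0.907: effective rainfall P−Ia = 178891/22050 in
Runoff Q = (P−Ia)²/(P−Ia+S) = (8.113)²/(8.113+4.535) = 32001989881/6149546550 ≈ 5.204 in

Q = 32001989881/6149546550 in ≈ 5.204 in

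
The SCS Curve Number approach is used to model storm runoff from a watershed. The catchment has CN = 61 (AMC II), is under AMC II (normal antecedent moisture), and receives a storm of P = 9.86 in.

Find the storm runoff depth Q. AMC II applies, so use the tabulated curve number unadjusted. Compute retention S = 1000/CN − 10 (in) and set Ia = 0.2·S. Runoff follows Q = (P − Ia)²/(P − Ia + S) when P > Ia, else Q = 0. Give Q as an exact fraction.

AMC II — tabulated CN = 61 applies directly.
S = 1000/61 − 10 = 390/61 in ≈ 6.393 in
Ia = 0.2S: 0.2·6.393 = 1.279 in (exactly 78/61)
P − Ia = 9.860 − 1.279 = 26173/3050 ≈ 8.581 in (> 0, runoff occurs)
Q: (26173/3050)² ÷ (45673/3050) = 685025929/139302650 in (≈ 4.918 in)

Q = 685025929/139302650 in ≈ 4.918 in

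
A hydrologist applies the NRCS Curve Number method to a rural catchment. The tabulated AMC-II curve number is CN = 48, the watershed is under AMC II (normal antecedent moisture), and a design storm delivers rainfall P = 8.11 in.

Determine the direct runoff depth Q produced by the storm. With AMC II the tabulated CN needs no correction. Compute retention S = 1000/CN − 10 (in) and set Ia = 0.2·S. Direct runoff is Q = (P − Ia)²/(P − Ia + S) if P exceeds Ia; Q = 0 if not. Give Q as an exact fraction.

CN(II) = 48; AMC II needs no correction.
S = 1000/48 − 10 = 65/6 in ≈ 10.833 in
Ia = 0.2·(65/6) = 13/6 in ≈ 2.167 in
Excess rainfall: 8.110 − 2.167 = 5.943 in; P > Ia so Q > 0
Q = (1783/300)²/((1783/300) + 65/6) = (3179089/90000)/(5033/300) = 3179089/1509900 in ≈ 2.105 in

Q = 3179089/1509900 in ≈ 2.105 in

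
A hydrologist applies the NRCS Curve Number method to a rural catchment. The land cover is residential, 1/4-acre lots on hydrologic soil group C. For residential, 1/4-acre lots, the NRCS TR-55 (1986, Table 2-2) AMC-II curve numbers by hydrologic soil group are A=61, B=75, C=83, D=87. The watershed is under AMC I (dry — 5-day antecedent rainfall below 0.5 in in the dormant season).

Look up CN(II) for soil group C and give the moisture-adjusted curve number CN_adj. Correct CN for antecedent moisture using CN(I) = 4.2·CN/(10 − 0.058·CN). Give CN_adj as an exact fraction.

CN_adj = 174300/2593 ≈ 67.219

NRCS table: residential, 1/4-acre lots, soil group C → CN(II) = 83
Dry (AMC I): CN(I) = 4.2·83/(10 − 0.058·83) = (1743/5)/(2593/500) = 174300/2593 ≈ 67.219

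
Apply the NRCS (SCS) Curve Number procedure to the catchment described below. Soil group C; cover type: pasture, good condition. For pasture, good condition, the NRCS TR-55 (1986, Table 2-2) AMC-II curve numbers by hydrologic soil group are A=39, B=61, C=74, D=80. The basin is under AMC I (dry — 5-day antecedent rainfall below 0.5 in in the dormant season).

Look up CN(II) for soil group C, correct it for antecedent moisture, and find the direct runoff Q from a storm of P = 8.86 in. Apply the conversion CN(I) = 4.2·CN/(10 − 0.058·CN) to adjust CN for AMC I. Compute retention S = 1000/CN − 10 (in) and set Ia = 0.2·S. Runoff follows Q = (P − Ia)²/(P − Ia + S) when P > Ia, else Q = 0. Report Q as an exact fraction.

NRCS table: pasture, good condition, soil group C → CN(II) = 74
Dry (AMC I): CN(I) = 4.2·74/(10 − 0.058·74) = (1554/5)/(1427/250) = 77700/1427 ≈ 54.450
Retention S: 1000/CN − 10 with CN=54.450 → S = 6500/777 ≈ 8.366 in
Ia = 0.2S: 0.2·8.366 = 1.673 in (exactly 1300/777)
Since P=8.860 > Ia=1.673: effective rainfall P−Ia = 279211/38850 in
Q = (279211/38850)²/((279211/38850) + 6500/777) = (77958782521/1509322500)/(604211/38850) = 77958782521/23473597350 in ≈ 3.321 in

Q = 77958782521/23473597350 in ≈ 3.321 in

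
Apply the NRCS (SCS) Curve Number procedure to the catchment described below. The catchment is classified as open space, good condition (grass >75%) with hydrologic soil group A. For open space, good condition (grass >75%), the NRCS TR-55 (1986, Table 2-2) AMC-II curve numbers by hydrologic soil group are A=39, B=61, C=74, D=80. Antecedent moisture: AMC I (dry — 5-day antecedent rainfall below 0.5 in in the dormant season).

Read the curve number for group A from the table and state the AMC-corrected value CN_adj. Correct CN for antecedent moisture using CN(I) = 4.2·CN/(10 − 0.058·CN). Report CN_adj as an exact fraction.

NRCS table: open space, good condition (grass >75%), soil group A → CN(II) = 39
Adjust CN=39 to AMC I: 4.2·39/(10 − 0.058·39) → (819/5) ÷ (3869/500) = 81900/3869 ≈ 21.168

CN_adj = 81900/3869 ≈ 21.168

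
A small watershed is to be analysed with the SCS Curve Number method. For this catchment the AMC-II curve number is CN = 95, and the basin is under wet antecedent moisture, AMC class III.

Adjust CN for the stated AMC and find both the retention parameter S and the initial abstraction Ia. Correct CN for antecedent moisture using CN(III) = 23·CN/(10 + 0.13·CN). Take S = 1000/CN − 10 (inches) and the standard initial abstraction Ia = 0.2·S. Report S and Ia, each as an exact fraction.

Wet (AMC III): CN(III) = 23·95/(10 + 0.13·95) = 2185/(447/20) = 43700/447 ≈ 97.763
Retention S: 1000/CN − 10 with CN=97.763 → S = 100/437 ≈ 0.229 in
Ia = 0.2S: 0.2·0.229 = 0.046 in (exactly 20/437)

S = 100/437 in ≈ 0.229 in; Ia = 20/437 in ≈ 0.046 in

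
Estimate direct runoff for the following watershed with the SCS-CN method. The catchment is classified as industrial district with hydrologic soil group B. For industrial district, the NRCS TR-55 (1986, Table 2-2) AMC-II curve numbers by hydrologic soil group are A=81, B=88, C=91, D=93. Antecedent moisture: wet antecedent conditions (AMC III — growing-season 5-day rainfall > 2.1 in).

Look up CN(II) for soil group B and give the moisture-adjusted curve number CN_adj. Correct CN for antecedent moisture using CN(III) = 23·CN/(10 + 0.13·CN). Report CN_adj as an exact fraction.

NRCS table: industrial district, soil group B → CN(II) = 88
Wet (AMC III): CN(III) = 23·88/(10 + 0.13·88) = 2024/(536/25) = 6325/67 ≈ 94.403

CN_adj = 6325/67 ≈ 94.403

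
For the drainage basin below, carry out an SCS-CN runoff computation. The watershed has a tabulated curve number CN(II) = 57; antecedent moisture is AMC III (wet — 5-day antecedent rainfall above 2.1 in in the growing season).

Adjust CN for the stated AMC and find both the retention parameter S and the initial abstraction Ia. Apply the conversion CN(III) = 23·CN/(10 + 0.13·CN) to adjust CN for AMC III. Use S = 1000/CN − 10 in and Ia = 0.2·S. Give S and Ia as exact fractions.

S = 4300/1311 in ≈ 3.280 in; Ia = 860/1311 in ≈ 0.656 in

CN(III) from CN(II)=57: (23·57)/(10 + 0.13·57) = 131100/1741 ≈ 75.302
Max retention: S = 1000/(131100/1741) − 10 = 4300/1311 in (≈ 3.280 in)
Ia = 0.2·(4300/1311) = 860/1311 in ≈ 0.656 in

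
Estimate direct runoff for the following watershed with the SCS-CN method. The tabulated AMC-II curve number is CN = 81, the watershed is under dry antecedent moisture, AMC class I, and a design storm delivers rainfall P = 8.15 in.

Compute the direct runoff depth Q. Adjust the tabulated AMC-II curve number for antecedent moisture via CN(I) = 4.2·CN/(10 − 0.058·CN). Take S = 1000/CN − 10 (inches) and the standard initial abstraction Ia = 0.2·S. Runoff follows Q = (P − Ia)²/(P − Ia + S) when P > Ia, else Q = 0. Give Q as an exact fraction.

Dry (AMC I): CN(I) = 4.2·81/(10 − 0.058·81) = (1701/5)/(2651/500) = 170100/2651 ≈ 64.164
Max retention: S = 1000/(170100/2651) − 10 = 9500/1701 in (≈ 5.585 in)
Initial abstraction Ia = S/5 = (9500/1701)/5 = 1900/1701 ≈ 1.117 in
Excess rainfall: 8.150 − 1.117 = 7.033 in; P > Ia so Q > 0
Q = (239263/34020)²/((239263/34020) + 9500/1701) = (57246783169/1157360400)/(429263/34020) = 57246783169/14603527260 in ≈ 3.920 in

Q = 57246783169/14603527260 in ≈ 3.920 in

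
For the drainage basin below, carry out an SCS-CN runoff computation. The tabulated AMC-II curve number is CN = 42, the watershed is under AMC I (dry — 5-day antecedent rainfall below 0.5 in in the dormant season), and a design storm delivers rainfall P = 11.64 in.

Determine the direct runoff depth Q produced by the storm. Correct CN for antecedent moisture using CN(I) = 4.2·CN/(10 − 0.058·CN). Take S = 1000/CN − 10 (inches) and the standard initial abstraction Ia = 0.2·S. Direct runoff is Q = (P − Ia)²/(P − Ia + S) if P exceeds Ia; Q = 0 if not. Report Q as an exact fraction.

Dry (AMC I): CN(I) = 4.2·42/(10 − 0.058·42) = (882/5)/(1891/250) = 44100/1891 ≈ 23.321
Max retention: S = 1000/(44100/1891) − 10 = 14500/441 in (≈ 32.880 in)
Initial abstraction Ia = S/5 = (14500/441)/5 = 2900/441 ≈ 6.576 in
Excess rainfall: 11.640 − 6.576 = 5.064 in; P > Ia so Q > 0
Q = (55831/11025)²/((55831/11025) + 14500/441) = (3117100561/121550625)/(418331/11025) = 3117100561/4612099275 in ≈ 0.676 in

Q = 3117100561/4612099275 in ≈ 0.676 in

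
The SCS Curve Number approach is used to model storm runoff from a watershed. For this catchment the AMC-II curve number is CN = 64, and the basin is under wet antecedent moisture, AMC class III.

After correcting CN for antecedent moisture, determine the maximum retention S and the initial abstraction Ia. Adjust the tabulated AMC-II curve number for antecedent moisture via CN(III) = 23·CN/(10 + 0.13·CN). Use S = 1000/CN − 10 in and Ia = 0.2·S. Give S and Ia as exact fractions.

S = 225/92 in ≈ 2.446 in; Ia = 45/92 in ≈ 0.489 in

Adjust CN=64 to AMC III: 23·64/(10 + 0.13·64) → 1472 ÷ (458/25) = 18400/229 ≈ 80.349
Max retention: S = 1000/(18400/229) − 10 = 225/92 in (≈ 2.446 in)
Ia = 0.2S: 0.2·2.446 = 0.489 in (exactly 45/92)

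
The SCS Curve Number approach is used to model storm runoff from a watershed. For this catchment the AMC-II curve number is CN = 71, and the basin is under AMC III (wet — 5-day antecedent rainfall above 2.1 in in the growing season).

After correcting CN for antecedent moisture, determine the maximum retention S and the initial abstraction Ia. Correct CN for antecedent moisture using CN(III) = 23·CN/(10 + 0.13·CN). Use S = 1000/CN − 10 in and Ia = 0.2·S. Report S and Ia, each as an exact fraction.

S = 2900/1633 in ≈ 1.776 in; Ia = 580/1633 in ≈ 0.355 in

Wet (AMC III): CN(III) = 23·71/(10 + 0.13·71) = 1633/(1923/100) = 163300/1923 ≈ 84.919
Max retention: S = 1000/(163300/1923) − 10 = 2900/1633 in (≈ 1.776 in)
Ia = 0.2·(2900/1633) = 580/1633 in ≈ 0.355 in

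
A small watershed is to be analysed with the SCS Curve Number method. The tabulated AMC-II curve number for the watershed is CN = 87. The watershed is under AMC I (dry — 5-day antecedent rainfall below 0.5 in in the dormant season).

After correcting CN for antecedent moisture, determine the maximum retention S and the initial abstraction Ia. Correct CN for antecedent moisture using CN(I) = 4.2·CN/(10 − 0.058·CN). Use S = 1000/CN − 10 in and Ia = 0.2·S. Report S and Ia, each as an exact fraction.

Adjust CN=87 to AMC I: 4.2·87/(10 − 0.058·87) → (1827/5) ÷ (2477/500) = 182700/2477 ≈ 73.759
Retention S: 1000/CN − 10 with CN=73.759 → S = 6500/1827 ≈ 3.558 in
Ia = 0.2S: 0.2·3.558 = 0.712 in (exactly 1300/1827)

S = 6500/1827 in ≈ 3.558 in; Ia = 1300/1827 in ≈ 0.712 in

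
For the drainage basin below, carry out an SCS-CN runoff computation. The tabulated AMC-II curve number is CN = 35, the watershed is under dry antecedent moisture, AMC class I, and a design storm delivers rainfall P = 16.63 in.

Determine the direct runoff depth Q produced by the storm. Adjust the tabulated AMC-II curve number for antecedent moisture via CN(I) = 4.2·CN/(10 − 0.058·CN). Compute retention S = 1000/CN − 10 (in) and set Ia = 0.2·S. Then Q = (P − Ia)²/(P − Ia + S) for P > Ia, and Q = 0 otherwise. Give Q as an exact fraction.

Adjust CN=35 to AMC I: 4.2·35/(10 − 0.058·35) → 147 ÷ (797/100) = 14700/797 ≈ 18.444
S = 1000/(14700/797) − 10 = 6500/147 in ≈ 44.218 in
Initial abstraction Ia = S/5 = (6500/147)/5 = 1300/147 ≈ 8.844 in
Since P=16.630 > Ia=8.844: effective rainfall P−Ia = 114461/14700 in
Q = (114461/14700)²/((114461/14700) + 6500/147) = (13101320521/216090000)/(764461/14700) = 13101320521/11237576700 in ≈ 1.166 in

Q = 13101320521/11237576700 in ≈ 1.166 in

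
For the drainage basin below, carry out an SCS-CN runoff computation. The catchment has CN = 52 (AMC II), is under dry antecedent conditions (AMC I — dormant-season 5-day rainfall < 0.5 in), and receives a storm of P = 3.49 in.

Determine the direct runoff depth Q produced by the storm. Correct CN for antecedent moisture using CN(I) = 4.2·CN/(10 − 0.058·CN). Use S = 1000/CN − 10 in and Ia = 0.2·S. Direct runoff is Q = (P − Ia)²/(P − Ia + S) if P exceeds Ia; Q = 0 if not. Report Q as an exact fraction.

Q = 0 in ≈ 0.000 in

CN(I) from CN(II)=52: (4.2·52)/(10 − 0.058·52) = 9100/291 ≈ 31.271
Max retention: S = 1000/(9100/291) − 10 = 2000/91 in (≈ 21.978 in)
Initial abstraction Ia = S/5 = (2000/91)/5 = 400/91 ≈ 4.396 in
P = 3.490 ≤ Ia = 4.396 in: entire storm abstracted, Q = 0.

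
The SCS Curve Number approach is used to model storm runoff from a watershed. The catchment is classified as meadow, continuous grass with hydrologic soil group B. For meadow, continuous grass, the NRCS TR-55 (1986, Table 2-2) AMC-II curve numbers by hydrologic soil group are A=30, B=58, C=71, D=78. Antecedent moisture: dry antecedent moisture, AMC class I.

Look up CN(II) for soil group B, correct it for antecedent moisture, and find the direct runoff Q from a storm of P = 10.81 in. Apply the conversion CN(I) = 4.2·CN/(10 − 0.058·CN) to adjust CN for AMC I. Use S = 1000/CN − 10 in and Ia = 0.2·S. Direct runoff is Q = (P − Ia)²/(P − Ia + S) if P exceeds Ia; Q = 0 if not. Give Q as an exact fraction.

Q = 455779801/206912100 in ≈ 2.203 in

NRCS table: meadow, continuous grass, soil group B → CN(II) = 58
CN(I) from CN(II)=58: (4.2·58)/(10 − 0.058·58) = 2900/79 ≈ 36.709
Max retention: S = 1000/(2900/79) − 10 = 500/29 in (≈ 17.241 in)
Ia = 0.2·(500/29) = 100/29 in ≈ 3.448 in
P − Ia = 10.810 − 3.448 = 21349/2900 ≈ 7.362 in (> 0, runoff occurs)
Runoff Q = (P−Ia)²/(P−Ia+S) = (7.362)²/(7.362+17.241) = 455779801/206912100 ≈ 2.203 in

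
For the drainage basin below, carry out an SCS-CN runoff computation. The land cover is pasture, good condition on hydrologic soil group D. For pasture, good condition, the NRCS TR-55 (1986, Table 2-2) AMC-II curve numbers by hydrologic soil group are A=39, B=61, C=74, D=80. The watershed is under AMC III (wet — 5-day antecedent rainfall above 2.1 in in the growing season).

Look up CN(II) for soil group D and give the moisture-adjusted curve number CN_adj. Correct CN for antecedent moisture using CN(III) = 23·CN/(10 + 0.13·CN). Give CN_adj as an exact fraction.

CN_adj = 4600/51 ≈ 90.196

NRCS table: pasture, good condition, soil group D → CN(II) = 80
Wet (AMC III): CN(III) = 23·80/(10 + 0.13·80) = 1840/(102/5) = 4600/51 ≈ 90.196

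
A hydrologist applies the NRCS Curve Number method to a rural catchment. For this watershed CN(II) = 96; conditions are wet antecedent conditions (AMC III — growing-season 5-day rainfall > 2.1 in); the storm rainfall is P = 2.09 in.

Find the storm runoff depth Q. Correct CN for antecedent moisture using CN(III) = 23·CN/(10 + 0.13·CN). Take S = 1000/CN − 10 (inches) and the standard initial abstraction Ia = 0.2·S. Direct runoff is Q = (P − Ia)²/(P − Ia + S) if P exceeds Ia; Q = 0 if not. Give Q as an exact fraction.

Q = 200817241/106404900 in ≈ 1.887 in

Wet (AMC III): CN(III) = 23·96/(10 + 0.13·96) = 2208/(562/25) = 27600/281 ≈ 98.221
Retention S: 1000/CN − 10 with CN=98.221 → S = 25/138 ≈ 0.181 in
Ia = 0.2·(25/138) = 5/138 in ≈ 0.036 in
P − Ia = 2.090 − 0.036 = 14171/6900 ≈ 2.054 in (> 0, runoff occurs)
Q = (14171/6900)²/((14171/6900) + 25/138) = (200817241/47610000)/(15421/6900) = 200817241/106404900 in ≈ 1.887 in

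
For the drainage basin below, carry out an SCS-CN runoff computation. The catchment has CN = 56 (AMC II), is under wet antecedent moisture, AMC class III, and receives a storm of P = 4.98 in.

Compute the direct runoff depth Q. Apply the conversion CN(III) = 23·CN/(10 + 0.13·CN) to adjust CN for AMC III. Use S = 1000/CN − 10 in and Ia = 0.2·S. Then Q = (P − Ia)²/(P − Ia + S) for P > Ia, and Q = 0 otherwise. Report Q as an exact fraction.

Q = 1196398921/499816450 in ≈ 2.394 in

CN(III) from CN(II)=56: (23·56)/(10 + 0.13·56) = 4025/54 ≈ 74.537
Max retention: S = 1000/(4025/54) − 10 = 550/161 in (≈ 3.416 in)
Ia = 0.2S: 0.2·3.416 = 0.683 in (exactly 110/161)
P − Ia = 4.980 − 0.683 = 34589/8050 ≈ 4.297 in (> 0, runoff occurs)
Runoff Q = (P−Ia)²/(P−Ia+S) = (4.297)²/(4.297+3.416) = 1196398921/499816450 ≈ 2.394 in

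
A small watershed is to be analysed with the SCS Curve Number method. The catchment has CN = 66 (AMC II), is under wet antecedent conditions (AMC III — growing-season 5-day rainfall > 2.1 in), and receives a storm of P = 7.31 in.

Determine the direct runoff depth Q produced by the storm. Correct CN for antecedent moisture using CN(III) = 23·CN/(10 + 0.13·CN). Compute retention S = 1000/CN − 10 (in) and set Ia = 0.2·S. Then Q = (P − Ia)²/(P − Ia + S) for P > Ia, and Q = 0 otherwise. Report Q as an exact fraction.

CN(III) from CN(II)=66: (23·66)/(10 + 0.13·66) = 75900/929 ≈ 81.701
S = 1000/(75900/929) − 10 = 1700/759 in ≈ 2.240 in
Ia = 0.2·(1700/759) = 340/759 in ≈ 0.448 in
Since P=7.310 > Ia=0.448: effective rainfall P−Ia = 520829/75900 in
Runoff Q = (P−Ia)²/(P−Ia+S) = (6.862)²/(6.862+2.240) = 15956638073/3084348300 ≈ 5.173 in

Q = 15956638073/3084348300 in ≈ 5.173 in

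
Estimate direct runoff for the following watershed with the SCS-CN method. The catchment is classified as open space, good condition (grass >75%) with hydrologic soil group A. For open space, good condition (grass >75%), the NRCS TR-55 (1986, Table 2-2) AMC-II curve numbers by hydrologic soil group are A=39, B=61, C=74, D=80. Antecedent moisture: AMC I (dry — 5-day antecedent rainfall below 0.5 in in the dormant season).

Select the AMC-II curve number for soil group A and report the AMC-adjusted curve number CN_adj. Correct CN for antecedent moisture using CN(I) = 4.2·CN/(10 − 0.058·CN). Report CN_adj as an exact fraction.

NRCS table: open space, good condition (grass >75%), soil group A → CN(II) = 39
Dry (AMC I): CN(I) = 4.2·39/(10 − 0.058·39) = (819/5)/(3869/500) = 81900/3869 ≈ 21.168

CN_adj = 81900/3869 ≈ 21.168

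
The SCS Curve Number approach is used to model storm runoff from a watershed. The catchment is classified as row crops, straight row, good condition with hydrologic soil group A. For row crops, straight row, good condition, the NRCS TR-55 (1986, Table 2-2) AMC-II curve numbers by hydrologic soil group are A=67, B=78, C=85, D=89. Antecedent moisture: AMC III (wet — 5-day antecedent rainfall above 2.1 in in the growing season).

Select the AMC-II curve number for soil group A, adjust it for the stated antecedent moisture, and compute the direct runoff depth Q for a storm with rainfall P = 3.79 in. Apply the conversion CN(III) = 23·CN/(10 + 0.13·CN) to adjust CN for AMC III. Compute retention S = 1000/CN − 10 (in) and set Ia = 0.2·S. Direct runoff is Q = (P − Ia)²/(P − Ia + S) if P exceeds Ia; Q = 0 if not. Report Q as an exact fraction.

NRCS table: row crops, straight row, good condition, soil group A → CN(II) = 67
Adjust CN=67 to AMC III: 23·67/(10 + 0.13·67) → 1541 ÷ (1871/100) = 154100/1871 ≈ 82.362
Retention S: 1000/CN − 10 with CN=82.362 → S = 3300/1541 ≈ 2.141 in
Initial abstraction Ia = S/5 = (3300/1541)/5 = 660/1541 ≈ 0.428 in
Since P=3.790 > Ia=0.428: effective rainfall P−Ia = 518039/154100 in
Q: (518039/154100)² ÷ (848039/154100) = 268364405521/130682809900 in (≈ 2.054 in)

Q = 268364405521/130682809900 in ≈ 2.054 in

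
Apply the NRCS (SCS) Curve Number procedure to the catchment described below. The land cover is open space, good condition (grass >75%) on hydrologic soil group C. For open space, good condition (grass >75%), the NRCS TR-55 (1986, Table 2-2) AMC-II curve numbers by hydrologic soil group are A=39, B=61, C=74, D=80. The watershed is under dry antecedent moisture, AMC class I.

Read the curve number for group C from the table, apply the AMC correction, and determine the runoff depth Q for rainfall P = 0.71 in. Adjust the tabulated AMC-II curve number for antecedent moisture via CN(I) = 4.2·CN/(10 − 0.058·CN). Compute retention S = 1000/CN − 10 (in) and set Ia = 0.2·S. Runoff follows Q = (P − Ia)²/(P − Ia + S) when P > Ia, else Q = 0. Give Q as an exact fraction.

Q = 0 in ≈ 0.000 in

NRCS table: open space, good condition (grass >75%), soil group C → CN(II) = 74
Adjust CN=74 to AMC I: 4.2·74/(10 − 0.058·74) → (1554/5) ÷ (1427/250) = 77700/1427 ≈ 54.450
Max retention: S = 1000/(77700/1427) − 10 = 6500/777 in (≈ 8.366 in)
Initial abstraction Ia = S/5 = (6500/777)/5 = 1300/777 ≈ 1.673 in
P = 0.710 ≤ Ia = 1.673 in: entire storm abstracted, Q = 0.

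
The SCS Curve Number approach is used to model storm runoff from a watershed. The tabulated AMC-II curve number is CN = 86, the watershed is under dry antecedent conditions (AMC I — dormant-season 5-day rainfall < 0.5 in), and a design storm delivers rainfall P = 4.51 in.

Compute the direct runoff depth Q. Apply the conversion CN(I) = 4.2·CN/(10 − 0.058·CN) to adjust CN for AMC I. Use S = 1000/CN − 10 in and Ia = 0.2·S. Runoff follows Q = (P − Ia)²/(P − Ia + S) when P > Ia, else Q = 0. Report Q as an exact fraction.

Q = 2321216041/1266509100 in ≈ 1.833 in

Adjust CN=86 to AMC I: 4.2·86/(10 − 0.058·86) → (1806/5) ÷ (1253/250) = 12900/179 ≈ 72.067
Max retention: S = 1000/(12900/179) − 10 = 500/129 in (≈ 3.876 in)
Initial abstraction Ia = S/5 = (500/129)/5 = 100/129 ≈ 0.775 in
Excess rainfall: 4.510 − 0.775 = 3.735 in; P > Ia so Q > 0
Runoff Q = (P−Ia)²/(P−Ia+S) = (3.735)²/(3.735+3.876) = 2321216041/1266509100 ≈ 1.833 in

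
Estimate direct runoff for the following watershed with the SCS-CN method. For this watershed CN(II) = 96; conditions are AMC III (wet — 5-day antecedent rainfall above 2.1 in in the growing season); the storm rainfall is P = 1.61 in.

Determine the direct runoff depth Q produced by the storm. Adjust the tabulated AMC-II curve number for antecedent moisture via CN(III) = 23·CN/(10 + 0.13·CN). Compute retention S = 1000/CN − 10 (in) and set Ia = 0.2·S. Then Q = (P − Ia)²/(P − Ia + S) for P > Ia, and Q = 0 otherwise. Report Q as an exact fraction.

Q = 117917881/83552100 in ≈ 1.411 in

Adjust CN=96 to AMC III: 23·96/(10 + 0.13·96) → 2208 ÷ (562/25) = 27600/281 ≈ 98.221
S = 1000/(27600/281) − 10 = 25/138 in ≈ 0.181 in
Ia = 0.2·(25/138) = 5/138 in ≈ 0.036 in
P − Ia = 1.610 − 0.036 = 10859/6900 ≈ 1.574 in (> 0, runoff occurs)
Q: (10859/6900)² ÷ (12109/6900) = 117917881/83552100 in (≈ 1.411 in)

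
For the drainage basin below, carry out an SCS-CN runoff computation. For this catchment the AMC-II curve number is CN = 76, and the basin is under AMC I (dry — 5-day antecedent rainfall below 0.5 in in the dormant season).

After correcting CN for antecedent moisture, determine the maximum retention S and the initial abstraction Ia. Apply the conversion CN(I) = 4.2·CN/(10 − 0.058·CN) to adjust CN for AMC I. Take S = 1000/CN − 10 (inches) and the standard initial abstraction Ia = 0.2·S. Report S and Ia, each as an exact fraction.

CN(I) from CN(II)=76: (4.2·76)/(10 − 0.058·76) = 13300/233 ≈ 57.082
Retention S: 1000/CN − 10 with CN=57.082 → S = 1000/133 ≈ 7.519 in
Initial abstraction Ia = S/5 = (1000/133)/5 = 200/133 ≈ 1.504 in

S = 1000/133 in ≈ 7.519 in; Ia = 200/133 in ≈ 1.504 in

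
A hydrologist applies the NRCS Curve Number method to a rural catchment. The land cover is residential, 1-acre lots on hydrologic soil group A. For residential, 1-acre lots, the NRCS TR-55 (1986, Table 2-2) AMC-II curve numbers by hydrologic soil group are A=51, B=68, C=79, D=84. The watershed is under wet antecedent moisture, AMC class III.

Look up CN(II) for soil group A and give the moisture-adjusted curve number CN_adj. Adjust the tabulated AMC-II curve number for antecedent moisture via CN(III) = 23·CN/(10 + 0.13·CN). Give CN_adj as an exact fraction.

NRCS table: residential, 1-acre lots, soil group A → CN(II) = 51
Wet (AMC III): CN(III) = 23·51/(10 + 0.13·51) = 1173/(1663/100) = 117300/1663 ≈ 70.535

CN_adj = 117300/1663 ≈ 70.535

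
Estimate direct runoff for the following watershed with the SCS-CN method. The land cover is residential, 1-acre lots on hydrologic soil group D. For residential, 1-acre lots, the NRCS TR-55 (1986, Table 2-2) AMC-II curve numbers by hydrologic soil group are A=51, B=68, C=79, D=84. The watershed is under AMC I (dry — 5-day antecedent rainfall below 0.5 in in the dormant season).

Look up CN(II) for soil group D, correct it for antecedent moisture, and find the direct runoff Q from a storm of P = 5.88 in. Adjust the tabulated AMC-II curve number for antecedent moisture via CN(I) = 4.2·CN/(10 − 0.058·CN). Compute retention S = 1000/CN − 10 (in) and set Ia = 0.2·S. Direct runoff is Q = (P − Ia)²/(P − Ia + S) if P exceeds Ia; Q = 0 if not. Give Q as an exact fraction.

Q = 3005999929/1155717675 in ≈ 2.601 in

NRCS table: residential, 1-acre lots, soil group D → CN(II) = 84
Dry (AMC I): CN(I) = 4.2·84/(10 − 0.058·84) = (1764/5)/(641/125) = 44100/641 ≈ 68.799
Retention S: 1000/CN − 10 with CN=68.799 → S = 2000/441 ≈ 4.535 in
Initial abstraction Ia = S/5 = (2000/441)/5 = 400/441 ≈ 0.907 in
Excess rainfall: 5.880 − 0.907 = 4.973 in; P > Ia so Q > 0
Q: (54827/11025)² ÷ (104827/11025) = 3005999929/1155717675 in (≈ 2.601 in)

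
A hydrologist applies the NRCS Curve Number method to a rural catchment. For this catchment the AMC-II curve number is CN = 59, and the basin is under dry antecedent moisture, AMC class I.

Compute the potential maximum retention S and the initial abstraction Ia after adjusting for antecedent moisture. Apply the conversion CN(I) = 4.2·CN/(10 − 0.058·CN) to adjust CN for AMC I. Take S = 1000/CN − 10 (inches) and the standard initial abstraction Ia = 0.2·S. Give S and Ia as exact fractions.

CN(I) from CN(II)=59: (4.2·59)/(10 − 0.058·59) = 123900/3289 ≈ 37.671
Max retention: S = 1000/(123900/3289) − 10 = 20500/1239 in (≈ 16.546 in)
Ia = 0.2·(20500/1239) = 4100/1239 in ≈ 3.309 in

S = 20500/1239 in ≈ 16.546 in; Ia = 4100/1239 in ≈ 3.309 in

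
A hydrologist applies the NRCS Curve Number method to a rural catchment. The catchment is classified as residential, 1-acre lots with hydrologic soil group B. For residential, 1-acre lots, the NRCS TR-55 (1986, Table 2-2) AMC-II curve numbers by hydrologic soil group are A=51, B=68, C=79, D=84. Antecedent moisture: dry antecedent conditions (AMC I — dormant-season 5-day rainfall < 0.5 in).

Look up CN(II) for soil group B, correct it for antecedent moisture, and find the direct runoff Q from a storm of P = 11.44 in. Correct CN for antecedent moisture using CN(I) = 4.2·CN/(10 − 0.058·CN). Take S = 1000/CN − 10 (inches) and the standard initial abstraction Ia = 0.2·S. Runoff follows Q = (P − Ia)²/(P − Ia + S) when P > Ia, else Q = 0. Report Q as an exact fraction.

NRCS table: residential, 1-acre lots, soil group B → CN(II) = 68
CN(I) from CN(II)=68: (4.2·68)/(10 − 0.058·68) = 35700/757 ≈ 47.160
Max retention: S = 1000/(35700/757) − 10 = 4000/357 in (≈ 11.204 in)
Ia = 0.2S: 0.2·11.204 = 2.241 in (exactly 800/357)
Since P=11.440 > Ia=2.241: effective rainfall P−Ia = 82102/8925 in
Q = (82102/8925)²/((82102/8925) + 4000/357) = (6740738404/79655625)/(182102/8925) = 3370369202/812630175 in ≈ 4.147 in

Q = 3370369202/812630175 in ≈ 4.147 in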